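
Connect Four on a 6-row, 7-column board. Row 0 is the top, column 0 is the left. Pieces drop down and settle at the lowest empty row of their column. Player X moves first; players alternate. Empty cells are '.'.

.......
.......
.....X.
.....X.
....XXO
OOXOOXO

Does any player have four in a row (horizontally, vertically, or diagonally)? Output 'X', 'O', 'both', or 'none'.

X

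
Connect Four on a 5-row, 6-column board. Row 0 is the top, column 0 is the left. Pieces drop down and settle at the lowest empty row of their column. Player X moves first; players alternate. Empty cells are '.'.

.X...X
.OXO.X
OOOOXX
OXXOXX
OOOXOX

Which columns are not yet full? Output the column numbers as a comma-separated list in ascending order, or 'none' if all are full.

col 0: top cell = '.' → open
col 1: top cell = 'X' → FULL
col 2: top cell = '.' → open
col 3: top cell = '.' → open
col 4: top cell = '.' → open
col 5: top cell = 'X' → FULL

Answer: 0,2,3,4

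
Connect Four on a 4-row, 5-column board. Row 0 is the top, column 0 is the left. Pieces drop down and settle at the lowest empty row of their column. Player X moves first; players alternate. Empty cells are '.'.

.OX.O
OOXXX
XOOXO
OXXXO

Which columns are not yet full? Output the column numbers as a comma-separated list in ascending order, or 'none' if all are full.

col 0: top cell = '.' → open
col 1: top cell = 'O' → FULL
col 2: top cell = 'X' → FULL
col 3: top cell = '.' → open
col 4: top cell = 'O' → FULL

Answer: 0,3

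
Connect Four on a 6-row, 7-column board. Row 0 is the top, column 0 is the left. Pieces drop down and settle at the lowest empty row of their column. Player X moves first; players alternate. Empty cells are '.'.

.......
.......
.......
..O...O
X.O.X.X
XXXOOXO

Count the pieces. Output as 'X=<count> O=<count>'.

X=7 O=6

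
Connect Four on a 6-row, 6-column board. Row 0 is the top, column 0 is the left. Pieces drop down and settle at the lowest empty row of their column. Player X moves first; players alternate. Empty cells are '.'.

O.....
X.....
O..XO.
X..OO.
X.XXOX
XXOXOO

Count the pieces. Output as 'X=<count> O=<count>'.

X=10 O=9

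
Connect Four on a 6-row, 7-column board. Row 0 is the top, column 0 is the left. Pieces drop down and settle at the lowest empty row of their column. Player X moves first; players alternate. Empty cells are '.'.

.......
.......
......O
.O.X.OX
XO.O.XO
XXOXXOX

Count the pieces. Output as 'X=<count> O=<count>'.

X=9 O=8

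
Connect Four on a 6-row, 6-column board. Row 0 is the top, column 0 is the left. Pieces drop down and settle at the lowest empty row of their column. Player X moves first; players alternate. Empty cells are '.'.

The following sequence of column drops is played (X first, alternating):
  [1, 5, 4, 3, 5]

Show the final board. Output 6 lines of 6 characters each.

Answer: ......
......
......
......
.....X
.X.OXO

Derivation:
Move 1: X drops in col 1, lands at row 5
Move 2: O drops in col 5, lands at row 5
Move 3: X drops in col 4, lands at row 5
Move 4: O drops in col 3, lands at row 5
Move 5: X drops in col 5, lands at row 4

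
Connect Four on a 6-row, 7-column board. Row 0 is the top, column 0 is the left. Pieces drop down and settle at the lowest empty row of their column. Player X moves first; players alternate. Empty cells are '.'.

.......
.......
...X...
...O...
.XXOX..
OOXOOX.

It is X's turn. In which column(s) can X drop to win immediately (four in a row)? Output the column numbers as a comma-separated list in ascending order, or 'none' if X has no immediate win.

Answer: none

Derivation:
col 0: drop X → no win
col 1: drop X → no win
col 2: drop X → no win
col 3: drop X → no win
col 4: drop X → no win
col 5: drop X → no win
col 6: drop X → no win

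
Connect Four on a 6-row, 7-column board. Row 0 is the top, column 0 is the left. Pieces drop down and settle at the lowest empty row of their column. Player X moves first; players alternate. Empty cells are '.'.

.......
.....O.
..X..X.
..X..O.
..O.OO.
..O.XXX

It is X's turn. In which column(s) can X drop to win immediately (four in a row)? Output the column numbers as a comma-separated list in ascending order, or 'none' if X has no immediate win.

Answer: 3

Derivation:
col 0: drop X → no win
col 1: drop X → no win
col 2: drop X → no win
col 3: drop X → WIN!
col 4: drop X → no win
col 5: drop X → no win
col 6: drop X → no win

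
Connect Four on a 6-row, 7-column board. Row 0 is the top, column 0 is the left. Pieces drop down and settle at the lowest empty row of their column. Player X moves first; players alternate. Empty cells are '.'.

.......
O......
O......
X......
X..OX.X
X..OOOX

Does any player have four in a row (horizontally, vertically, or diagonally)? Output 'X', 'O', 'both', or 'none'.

none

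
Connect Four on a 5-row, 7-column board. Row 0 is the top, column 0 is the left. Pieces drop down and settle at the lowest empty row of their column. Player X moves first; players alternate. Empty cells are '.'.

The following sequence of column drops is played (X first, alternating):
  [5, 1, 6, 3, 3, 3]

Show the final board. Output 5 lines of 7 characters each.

Move 1: X drops in col 5, lands at row 4
Move 2: O drops in col 1, lands at row 4
Move 3: X drops in col 6, lands at row 4
Move 4: O drops in col 3, lands at row 4
Move 5: X drops in col 3, lands at row 3
Move 6: O drops in col 3, lands at row 2

Answer: .......
.......
...O...
...X...
.O.O.XX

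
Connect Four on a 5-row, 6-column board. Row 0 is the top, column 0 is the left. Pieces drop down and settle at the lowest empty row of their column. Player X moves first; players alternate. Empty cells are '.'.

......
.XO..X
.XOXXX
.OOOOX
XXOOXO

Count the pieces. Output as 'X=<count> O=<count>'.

X=10 O=9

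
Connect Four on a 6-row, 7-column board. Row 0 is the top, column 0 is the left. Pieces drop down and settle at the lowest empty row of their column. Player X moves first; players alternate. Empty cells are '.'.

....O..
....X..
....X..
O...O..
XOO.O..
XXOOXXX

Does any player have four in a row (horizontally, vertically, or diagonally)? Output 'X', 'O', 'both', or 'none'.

none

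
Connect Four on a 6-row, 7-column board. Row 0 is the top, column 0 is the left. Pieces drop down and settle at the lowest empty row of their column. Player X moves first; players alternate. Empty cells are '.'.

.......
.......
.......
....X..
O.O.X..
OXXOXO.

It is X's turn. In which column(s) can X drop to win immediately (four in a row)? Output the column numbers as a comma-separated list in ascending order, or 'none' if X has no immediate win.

Answer: 4

Derivation:
col 0: drop X → no win
col 1: drop X → no win
col 2: drop X → no win
col 3: drop X → no win
col 4: drop X → WIN!
col 5: drop X → no win
col 6: drop X → no win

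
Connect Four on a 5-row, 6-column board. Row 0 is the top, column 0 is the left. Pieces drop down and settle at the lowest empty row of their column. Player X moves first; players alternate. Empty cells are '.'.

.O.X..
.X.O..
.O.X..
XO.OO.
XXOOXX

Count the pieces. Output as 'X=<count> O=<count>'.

X=8 O=8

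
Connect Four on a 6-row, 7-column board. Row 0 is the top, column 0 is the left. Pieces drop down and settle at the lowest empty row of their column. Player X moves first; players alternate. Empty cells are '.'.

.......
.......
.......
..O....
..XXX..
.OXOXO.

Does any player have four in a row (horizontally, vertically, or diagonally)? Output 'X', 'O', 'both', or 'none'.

none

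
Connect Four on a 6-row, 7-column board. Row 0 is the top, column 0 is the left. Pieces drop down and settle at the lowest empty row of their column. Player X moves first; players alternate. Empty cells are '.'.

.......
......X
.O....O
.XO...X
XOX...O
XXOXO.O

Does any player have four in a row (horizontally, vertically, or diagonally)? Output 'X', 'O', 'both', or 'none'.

none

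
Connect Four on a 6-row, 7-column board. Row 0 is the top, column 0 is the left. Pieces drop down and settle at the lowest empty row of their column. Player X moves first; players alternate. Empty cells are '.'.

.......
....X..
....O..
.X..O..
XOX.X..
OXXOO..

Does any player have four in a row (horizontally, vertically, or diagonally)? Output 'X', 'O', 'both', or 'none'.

none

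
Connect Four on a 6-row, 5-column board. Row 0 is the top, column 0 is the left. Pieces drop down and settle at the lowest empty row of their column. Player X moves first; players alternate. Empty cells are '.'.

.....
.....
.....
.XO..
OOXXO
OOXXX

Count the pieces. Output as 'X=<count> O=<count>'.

X=6 O=6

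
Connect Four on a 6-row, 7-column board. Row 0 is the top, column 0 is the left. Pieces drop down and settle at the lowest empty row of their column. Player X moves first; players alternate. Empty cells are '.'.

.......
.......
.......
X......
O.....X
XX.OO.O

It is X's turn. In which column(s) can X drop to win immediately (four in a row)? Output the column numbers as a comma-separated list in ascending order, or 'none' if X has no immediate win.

col 0: drop X → no win
col 1: drop X → no win
col 2: drop X → no win
col 3: drop X → no win
col 4: drop X → no win
col 5: drop X → no win
col 6: drop X → no win

Answer: none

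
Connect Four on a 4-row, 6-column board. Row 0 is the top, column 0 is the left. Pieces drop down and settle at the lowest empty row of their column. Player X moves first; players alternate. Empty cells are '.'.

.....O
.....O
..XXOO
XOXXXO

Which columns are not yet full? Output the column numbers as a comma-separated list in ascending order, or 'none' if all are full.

Answer: 0,1,2,3,4

Derivation:
col 0: top cell = '.' → open
col 1: top cell = '.' → open
col 2: top cell = '.' → open
col 3: top cell = '.' → open
col 4: top cell = '.' → open
col 5: top cell = 'O' → FULL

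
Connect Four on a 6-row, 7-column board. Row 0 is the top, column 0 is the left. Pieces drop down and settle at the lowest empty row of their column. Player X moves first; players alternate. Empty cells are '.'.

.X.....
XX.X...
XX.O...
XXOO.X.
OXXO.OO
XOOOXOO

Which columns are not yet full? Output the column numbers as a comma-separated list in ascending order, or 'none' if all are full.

col 0: top cell = '.' → open
col 1: top cell = 'X' → FULL
col 2: top cell = '.' → open
col 3: top cell = '.' → open
col 4: top cell = '.' → open
col 5: top cell = '.' → open
col 6: top cell = '.' → open

Answer: 0,2,3,4,5,6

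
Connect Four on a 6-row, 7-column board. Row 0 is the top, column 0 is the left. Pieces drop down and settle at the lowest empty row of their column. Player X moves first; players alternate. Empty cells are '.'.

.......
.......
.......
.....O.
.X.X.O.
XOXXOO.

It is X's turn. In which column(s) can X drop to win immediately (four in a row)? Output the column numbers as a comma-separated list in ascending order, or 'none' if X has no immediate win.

Answer: none

Derivation:
col 0: drop X → no win
col 1: drop X → no win
col 2: drop X → no win
col 3: drop X → no win
col 4: drop X → no win
col 5: drop X → no win
col 6: drop X → no win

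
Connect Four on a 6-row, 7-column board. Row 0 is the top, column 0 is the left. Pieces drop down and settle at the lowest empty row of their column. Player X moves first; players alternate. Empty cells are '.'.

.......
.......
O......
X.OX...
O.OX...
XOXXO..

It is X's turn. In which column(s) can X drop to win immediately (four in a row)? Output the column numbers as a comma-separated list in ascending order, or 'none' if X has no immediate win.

Answer: 3

Derivation:
col 0: drop X → no win
col 1: drop X → no win
col 2: drop X → no win
col 3: drop X → WIN!
col 4: drop X → no win
col 5: drop X → no win
col 6: drop X → no win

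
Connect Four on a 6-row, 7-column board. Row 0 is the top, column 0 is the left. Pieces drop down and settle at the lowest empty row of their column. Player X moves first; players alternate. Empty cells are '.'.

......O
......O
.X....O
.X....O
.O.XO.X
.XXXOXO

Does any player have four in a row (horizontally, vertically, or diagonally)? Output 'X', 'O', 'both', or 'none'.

O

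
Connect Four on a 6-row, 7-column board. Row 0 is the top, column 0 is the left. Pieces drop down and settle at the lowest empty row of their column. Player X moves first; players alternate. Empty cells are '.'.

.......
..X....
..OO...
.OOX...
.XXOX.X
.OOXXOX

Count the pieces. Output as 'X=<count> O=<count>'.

X=9 O=8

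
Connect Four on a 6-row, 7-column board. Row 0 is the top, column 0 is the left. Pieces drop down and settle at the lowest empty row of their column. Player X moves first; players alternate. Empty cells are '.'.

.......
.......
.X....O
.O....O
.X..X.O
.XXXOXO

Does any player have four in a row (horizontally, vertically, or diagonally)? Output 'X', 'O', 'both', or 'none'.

O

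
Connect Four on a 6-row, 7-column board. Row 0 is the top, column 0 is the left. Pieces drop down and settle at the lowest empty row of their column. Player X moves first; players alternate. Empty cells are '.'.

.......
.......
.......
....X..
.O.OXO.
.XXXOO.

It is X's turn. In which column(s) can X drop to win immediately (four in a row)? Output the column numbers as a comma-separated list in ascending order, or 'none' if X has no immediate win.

col 0: drop X → WIN!
col 1: drop X → no win
col 2: drop X → no win
col 3: drop X → no win
col 4: drop X → no win
col 5: drop X → no win
col 6: drop X → no win

Answer: 0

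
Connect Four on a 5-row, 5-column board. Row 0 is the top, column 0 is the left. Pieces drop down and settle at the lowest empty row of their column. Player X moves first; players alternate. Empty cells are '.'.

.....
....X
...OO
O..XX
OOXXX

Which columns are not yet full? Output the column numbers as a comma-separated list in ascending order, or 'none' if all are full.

Answer: 0,1,2,3,4

Derivation:
col 0: top cell = '.' → open
col 1: top cell = '.' → open
col 2: top cell = '.' → open
col 3: top cell = '.' → open
col 4: top cell = '.' → open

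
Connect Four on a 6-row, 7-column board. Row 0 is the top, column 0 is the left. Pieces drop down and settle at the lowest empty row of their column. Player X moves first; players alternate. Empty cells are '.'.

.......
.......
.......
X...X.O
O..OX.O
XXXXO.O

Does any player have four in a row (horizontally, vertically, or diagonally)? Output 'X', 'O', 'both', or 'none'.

X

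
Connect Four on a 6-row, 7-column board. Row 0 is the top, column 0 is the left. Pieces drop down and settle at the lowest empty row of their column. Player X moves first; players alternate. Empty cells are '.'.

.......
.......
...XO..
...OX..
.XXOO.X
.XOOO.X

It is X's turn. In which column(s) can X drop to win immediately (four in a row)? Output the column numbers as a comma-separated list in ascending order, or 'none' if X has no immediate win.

col 0: drop X → no win
col 1: drop X → no win
col 2: drop X → no win
col 3: drop X → no win
col 4: drop X → no win
col 5: drop X → no win
col 6: drop X → no win

Answer: none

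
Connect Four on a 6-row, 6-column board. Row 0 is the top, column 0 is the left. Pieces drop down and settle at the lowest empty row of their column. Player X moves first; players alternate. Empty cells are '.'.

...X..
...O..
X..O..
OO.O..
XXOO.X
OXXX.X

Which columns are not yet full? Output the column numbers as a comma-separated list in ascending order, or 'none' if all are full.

col 0: top cell = '.' → open
col 1: top cell = '.' → open
col 2: top cell = '.' → open
col 3: top cell = 'X' → FULL
col 4: top cell = '.' → open
col 5: top cell = '.' → open

Answer: 0,1,2,4,5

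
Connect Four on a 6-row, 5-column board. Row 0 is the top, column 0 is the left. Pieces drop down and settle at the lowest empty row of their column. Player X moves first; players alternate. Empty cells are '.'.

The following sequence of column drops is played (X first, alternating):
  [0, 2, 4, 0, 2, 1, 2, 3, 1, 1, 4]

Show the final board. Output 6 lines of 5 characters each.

Answer: .....
.....
.....
.OX..
OXX.X
XOOOX

Derivation:
Move 1: X drops in col 0, lands at row 5
Move 2: O drops in col 2, lands at row 5
Move 3: X drops in col 4, lands at row 5
Move 4: O drops in col 0, lands at row 4
Move 5: X drops in col 2, lands at row 4
Move 6: O drops in col 1, lands at row 5
Move 7: X drops in col 2, lands at row 3
Move 8: O drops in col 3, lands at row 5
Move 9: X drops in col 1, lands at row 4
Move 10: O drops in col 1, lands at row 3
Move 11: X drops in col 4, lands at row 4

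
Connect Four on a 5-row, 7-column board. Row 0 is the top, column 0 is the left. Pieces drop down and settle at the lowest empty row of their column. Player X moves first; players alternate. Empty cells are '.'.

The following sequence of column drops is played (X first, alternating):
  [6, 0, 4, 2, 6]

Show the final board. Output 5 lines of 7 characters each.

Answer: .......
.......
.......
......X
O.O.X.X

Derivation:
Move 1: X drops in col 6, lands at row 4
Move 2: O drops in col 0, lands at row 4
Move 3: X drops in col 4, lands at row 4
Move 4: O drops in col 2, lands at row 4
Move 5: X drops in col 6, lands at row 3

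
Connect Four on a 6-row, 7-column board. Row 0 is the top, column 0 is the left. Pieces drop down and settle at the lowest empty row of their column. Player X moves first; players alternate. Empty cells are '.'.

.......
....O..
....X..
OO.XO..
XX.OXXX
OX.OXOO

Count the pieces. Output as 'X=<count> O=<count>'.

X=9 O=9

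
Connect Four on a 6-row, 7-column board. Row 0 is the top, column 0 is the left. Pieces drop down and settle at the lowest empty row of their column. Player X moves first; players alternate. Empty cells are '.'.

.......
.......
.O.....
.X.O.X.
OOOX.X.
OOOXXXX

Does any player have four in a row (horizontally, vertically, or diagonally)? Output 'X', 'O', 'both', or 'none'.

X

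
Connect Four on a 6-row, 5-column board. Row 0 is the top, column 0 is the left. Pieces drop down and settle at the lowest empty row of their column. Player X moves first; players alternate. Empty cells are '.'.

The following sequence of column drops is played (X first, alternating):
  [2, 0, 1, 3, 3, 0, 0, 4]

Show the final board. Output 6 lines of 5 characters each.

Answer: .....
.....
.....
X....
O..X.
OXXOO

Derivation:
Move 1: X drops in col 2, lands at row 5
Move 2: O drops in col 0, lands at row 5
Move 3: X drops in col 1, lands at row 5
Move 4: O drops in col 3, lands at row 5
Move 5: X drops in col 3, lands at row 4
Move 6: O drops in col 0, lands at row 4
Move 7: X drops in col 0, lands at row 3
Move 8: O drops in col 4, lands at row 5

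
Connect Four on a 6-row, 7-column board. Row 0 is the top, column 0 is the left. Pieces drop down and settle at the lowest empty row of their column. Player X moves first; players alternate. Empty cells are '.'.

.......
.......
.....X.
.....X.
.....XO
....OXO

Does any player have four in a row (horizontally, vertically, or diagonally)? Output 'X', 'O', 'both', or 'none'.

X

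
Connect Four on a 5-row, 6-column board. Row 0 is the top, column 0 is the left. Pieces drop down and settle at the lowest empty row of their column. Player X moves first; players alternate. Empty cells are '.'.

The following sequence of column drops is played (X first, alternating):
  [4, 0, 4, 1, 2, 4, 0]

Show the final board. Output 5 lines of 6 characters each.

Move 1: X drops in col 4, lands at row 4
Move 2: O drops in col 0, lands at row 4
Move 3: X drops in col 4, lands at row 3
Move 4: O drops in col 1, lands at row 4
Move 5: X drops in col 2, lands at row 4
Move 6: O drops in col 4, lands at row 2
Move 7: X drops in col 0, lands at row 3

Answer: ......
......
....O.
X...X.
OOX.X.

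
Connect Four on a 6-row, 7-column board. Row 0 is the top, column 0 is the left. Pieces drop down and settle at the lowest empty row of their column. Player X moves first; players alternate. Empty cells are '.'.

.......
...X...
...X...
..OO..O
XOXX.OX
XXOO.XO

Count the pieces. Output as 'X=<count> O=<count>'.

X=9 O=8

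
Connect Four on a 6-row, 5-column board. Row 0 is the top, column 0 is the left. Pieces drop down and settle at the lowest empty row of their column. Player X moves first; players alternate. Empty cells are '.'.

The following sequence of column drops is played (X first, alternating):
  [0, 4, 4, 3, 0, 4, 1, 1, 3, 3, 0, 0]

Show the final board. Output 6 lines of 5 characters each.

Answer: .....
.....
O....
X..OO
XO.XX
XX.OO

Derivation:
Move 1: X drops in col 0, lands at row 5
Move 2: O drops in col 4, lands at row 5
Move 3: X drops in col 4, lands at row 4
Move 4: O drops in col 3, lands at row 5
Move 5: X drops in col 0, lands at row 4
Move 6: O drops in col 4, lands at row 3
Move 7: X drops in col 1, lands at row 5
Move 8: O drops in col 1, lands at row 4
Move 9: X drops in col 3, lands at row 4
Move 10: O drops in col 3, lands at row 3
Move 11: X drops in col 0, lands at row 3
Move 12: O drops in col 0, lands at row 2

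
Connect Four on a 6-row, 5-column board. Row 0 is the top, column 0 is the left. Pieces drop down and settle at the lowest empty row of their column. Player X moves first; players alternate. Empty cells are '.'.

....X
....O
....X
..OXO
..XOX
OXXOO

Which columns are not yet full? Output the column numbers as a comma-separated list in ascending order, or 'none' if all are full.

col 0: top cell = '.' → open
col 1: top cell = '.' → open
col 2: top cell = '.' → open
col 3: top cell = '.' → open
col 4: top cell = 'X' → FULL

Answer: 0,1,2,3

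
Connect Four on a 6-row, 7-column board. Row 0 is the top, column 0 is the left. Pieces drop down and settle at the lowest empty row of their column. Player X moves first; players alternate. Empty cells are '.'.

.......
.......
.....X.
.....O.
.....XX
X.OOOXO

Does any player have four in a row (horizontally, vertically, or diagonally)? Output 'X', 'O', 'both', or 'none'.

none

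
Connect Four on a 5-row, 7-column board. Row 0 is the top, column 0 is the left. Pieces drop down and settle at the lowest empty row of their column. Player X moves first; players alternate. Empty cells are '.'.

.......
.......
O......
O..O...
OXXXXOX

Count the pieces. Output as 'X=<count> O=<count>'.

X=5 O=5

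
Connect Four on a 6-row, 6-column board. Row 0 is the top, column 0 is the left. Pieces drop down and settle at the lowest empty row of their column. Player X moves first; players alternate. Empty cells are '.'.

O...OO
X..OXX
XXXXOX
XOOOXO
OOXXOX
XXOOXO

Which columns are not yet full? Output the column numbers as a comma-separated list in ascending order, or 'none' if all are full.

col 0: top cell = 'O' → FULL
col 1: top cell = '.' → open
col 2: top cell = '.' → open
col 3: top cell = '.' → open
col 4: top cell = 'O' → FULL
col 5: top cell = 'O' → FULL

Answer: 1,2,3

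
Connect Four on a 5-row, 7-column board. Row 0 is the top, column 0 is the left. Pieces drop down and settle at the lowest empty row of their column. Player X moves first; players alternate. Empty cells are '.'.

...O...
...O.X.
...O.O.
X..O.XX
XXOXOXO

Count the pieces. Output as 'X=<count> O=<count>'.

X=8 O=8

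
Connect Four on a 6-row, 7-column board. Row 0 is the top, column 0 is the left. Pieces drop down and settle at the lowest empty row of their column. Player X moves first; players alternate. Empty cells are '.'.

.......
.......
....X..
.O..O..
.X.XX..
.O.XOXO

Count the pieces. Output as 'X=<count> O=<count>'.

X=6 O=5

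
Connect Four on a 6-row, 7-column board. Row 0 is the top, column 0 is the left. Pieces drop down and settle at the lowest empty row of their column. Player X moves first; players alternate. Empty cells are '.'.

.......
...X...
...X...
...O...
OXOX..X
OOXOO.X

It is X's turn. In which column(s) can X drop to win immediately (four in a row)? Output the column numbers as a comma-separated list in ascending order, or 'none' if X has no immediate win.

Answer: none

Derivation:
col 0: drop X → no win
col 1: drop X → no win
col 2: drop X → no win
col 3: drop X → no win
col 4: drop X → no win
col 5: drop X → no win
col 6: drop X → no win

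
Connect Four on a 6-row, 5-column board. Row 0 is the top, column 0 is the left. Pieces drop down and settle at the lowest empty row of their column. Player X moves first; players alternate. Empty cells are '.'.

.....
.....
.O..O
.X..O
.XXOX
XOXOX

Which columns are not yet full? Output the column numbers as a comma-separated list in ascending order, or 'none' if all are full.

Answer: 0,1,2,3,4

Derivation:
col 0: top cell = '.' → open
col 1: top cell = '.' → open
col 2: top cell = '.' → open
col 3: top cell = '.' → open
col 4: top cell = '.' → open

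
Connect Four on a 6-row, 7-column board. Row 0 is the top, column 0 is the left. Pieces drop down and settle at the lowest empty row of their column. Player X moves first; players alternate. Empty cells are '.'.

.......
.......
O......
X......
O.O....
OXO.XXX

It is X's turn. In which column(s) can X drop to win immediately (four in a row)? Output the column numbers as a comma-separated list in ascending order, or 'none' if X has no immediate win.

col 0: drop X → no win
col 1: drop X → no win
col 2: drop X → no win
col 3: drop X → WIN!
col 4: drop X → no win
col 5: drop X → no win
col 6: drop X → no win

Answer: 3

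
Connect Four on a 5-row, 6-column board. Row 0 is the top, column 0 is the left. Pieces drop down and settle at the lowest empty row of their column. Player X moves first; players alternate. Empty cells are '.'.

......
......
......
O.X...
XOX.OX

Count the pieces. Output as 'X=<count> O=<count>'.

X=4 O=3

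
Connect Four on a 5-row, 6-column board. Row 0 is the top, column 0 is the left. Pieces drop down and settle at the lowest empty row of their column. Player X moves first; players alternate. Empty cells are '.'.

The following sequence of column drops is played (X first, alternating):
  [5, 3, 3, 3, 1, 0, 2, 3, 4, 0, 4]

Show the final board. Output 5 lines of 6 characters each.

Move 1: X drops in col 5, lands at row 4
Move 2: O drops in col 3, lands at row 4
Move 3: X drops in col 3, lands at row 3
Move 4: O drops in col 3, lands at row 2
Move 5: X drops in col 1, lands at row 4
Move 6: O drops in col 0, lands at row 4
Move 7: X drops in col 2, lands at row 4
Move 8: O drops in col 3, lands at row 1
Move 9: X drops in col 4, lands at row 4
Move 10: O drops in col 0, lands at row 3
Move 11: X drops in col 4, lands at row 3

Answer: ......
...O..
...O..
O..XX.
OXXOXX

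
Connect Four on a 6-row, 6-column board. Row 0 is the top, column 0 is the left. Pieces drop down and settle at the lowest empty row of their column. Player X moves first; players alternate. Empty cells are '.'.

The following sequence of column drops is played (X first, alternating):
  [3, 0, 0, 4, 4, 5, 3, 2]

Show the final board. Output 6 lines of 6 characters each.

Move 1: X drops in col 3, lands at row 5
Move 2: O drops in col 0, lands at row 5
Move 3: X drops in col 0, lands at row 4
Move 4: O drops in col 4, lands at row 5
Move 5: X drops in col 4, lands at row 4
Move 6: O drops in col 5, lands at row 5
Move 7: X drops in col 3, lands at row 4
Move 8: O drops in col 2, lands at row 5

Answer: ......
......
......
......
X..XX.
O.OXOO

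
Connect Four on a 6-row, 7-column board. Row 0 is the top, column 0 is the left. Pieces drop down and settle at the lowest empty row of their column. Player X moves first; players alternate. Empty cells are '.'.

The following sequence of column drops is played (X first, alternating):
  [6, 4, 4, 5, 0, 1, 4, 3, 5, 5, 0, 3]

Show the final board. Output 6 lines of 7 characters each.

Move 1: X drops in col 6, lands at row 5
Move 2: O drops in col 4, lands at row 5
Move 3: X drops in col 4, lands at row 4
Move 4: O drops in col 5, lands at row 5
Move 5: X drops in col 0, lands at row 5
Move 6: O drops in col 1, lands at row 5
Move 7: X drops in col 4, lands at row 3
Move 8: O drops in col 3, lands at row 5
Move 9: X drops in col 5, lands at row 4
Move 10: O drops in col 5, lands at row 3
Move 11: X drops in col 0, lands at row 4
Move 12: O drops in col 3, lands at row 4

Answer: .......
.......
.......
....XO.
X..OXX.
XO.OOOX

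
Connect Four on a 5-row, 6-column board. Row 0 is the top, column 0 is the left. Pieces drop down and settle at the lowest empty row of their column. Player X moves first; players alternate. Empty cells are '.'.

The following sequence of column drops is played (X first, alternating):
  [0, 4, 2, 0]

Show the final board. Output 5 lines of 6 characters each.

Move 1: X drops in col 0, lands at row 4
Move 2: O drops in col 4, lands at row 4
Move 3: X drops in col 2, lands at row 4
Move 4: O drops in col 0, lands at row 3

Answer: ......
......
......
O.....
X.X.O.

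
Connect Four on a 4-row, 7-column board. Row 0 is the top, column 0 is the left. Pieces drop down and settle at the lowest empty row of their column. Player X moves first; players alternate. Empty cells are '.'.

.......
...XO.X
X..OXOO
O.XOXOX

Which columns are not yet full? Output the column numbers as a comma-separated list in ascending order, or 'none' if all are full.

col 0: top cell = '.' → open
col 1: top cell = '.' → open
col 2: top cell = '.' → open
col 3: top cell = '.' → open
col 4: top cell = '.' → open
col 5: top cell = '.' → open
col 6: top cell = '.' → open

Answer: 0,1,2,3,4,5,6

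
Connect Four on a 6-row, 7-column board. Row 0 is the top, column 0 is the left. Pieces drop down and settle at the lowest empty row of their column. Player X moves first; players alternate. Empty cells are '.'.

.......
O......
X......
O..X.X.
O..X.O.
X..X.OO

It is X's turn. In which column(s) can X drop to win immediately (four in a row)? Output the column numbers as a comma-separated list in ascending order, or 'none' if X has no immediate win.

col 0: drop X → no win
col 1: drop X → no win
col 2: drop X → no win
col 3: drop X → WIN!
col 4: drop X → no win
col 5: drop X → no win
col 6: drop X → no win

Answer: 3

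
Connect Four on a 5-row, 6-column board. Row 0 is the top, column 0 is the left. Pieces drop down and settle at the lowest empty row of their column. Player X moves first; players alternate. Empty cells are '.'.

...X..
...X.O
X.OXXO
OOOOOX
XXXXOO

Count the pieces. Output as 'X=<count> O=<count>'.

X=10 O=10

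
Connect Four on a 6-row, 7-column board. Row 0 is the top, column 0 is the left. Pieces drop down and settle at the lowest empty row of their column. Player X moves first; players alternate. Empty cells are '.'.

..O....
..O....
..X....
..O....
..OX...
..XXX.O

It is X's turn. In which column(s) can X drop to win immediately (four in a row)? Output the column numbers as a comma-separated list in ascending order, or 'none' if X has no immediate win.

Answer: 1,5

Derivation:
col 0: drop X → no win
col 1: drop X → WIN!
col 3: drop X → no win
col 4: drop X → no win
col 5: drop X → WIN!
col 6: drop X → no win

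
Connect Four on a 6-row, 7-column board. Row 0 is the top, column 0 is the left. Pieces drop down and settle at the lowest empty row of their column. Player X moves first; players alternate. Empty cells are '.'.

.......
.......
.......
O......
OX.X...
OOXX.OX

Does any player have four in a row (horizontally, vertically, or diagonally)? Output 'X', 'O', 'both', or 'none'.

none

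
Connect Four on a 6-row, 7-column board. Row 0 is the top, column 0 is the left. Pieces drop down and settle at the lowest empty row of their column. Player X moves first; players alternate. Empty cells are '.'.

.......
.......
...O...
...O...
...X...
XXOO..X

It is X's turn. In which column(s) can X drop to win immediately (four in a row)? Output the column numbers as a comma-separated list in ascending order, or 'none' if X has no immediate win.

Answer: none

Derivation:
col 0: drop X → no win
col 1: drop X → no win
col 2: drop X → no win
col 3: drop X → no win
col 4: drop X → no win
col 5: drop X → no win
col 6: drop X → no win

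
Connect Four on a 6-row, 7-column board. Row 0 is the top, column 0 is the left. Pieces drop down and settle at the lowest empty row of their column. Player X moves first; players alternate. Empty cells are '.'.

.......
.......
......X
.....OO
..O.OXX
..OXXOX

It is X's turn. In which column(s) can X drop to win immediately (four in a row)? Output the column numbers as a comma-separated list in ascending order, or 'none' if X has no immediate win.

col 0: drop X → no win
col 1: drop X → no win
col 2: drop X → no win
col 3: drop X → no win
col 4: drop X → no win
col 5: drop X → no win
col 6: drop X → no win

Answer: none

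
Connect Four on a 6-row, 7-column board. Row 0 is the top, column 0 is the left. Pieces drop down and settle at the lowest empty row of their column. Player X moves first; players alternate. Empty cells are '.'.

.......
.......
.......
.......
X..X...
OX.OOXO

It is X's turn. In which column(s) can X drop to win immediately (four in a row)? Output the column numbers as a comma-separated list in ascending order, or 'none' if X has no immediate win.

col 0: drop X → no win
col 1: drop X → no win
col 2: drop X → no win
col 3: drop X → no win
col 4: drop X → no win
col 5: drop X → no win
col 6: drop X → no win

Answer: none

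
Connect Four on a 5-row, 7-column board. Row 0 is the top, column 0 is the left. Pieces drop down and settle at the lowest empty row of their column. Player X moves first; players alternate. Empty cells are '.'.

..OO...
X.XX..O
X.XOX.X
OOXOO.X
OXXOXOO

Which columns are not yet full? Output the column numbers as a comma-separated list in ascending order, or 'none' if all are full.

Answer: 0,1,4,5,6

Derivation:
col 0: top cell = '.' → open
col 1: top cell = '.' → open
col 2: top cell = 'O' → FULL
col 3: top cell = 'O' → FULL
col 4: top cell = '.' → open
col 5: top cell = '.' → open
col 6: top cell = '.' → open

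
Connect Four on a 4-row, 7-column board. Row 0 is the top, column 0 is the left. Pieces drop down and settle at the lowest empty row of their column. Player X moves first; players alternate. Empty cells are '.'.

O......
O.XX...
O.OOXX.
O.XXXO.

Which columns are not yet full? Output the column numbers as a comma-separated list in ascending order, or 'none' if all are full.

col 0: top cell = 'O' → FULL
col 1: top cell = '.' → open
col 2: top cell = '.' → open
col 3: top cell = '.' → open
col 4: top cell = '.' → open
col 5: top cell = '.' → open
col 6: top cell = '.' → open

Answer: 1,2,3,4,5,6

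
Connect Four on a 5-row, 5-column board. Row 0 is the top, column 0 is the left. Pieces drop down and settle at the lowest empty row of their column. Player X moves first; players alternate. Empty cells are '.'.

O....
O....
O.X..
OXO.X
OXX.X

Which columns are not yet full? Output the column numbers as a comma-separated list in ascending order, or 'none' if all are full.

col 0: top cell = 'O' → FULL
col 1: top cell = '.' → open
col 2: top cell = '.' → open
col 3: top cell = '.' → open
col 4: top cell = '.' → open

Answer: 1,2,3,4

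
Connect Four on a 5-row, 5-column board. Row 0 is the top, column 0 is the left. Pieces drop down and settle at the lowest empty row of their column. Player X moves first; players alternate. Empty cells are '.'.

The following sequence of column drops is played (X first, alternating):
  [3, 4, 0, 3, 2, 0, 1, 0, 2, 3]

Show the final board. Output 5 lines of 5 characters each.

Move 1: X drops in col 3, lands at row 4
Move 2: O drops in col 4, lands at row 4
Move 3: X drops in col 0, lands at row 4
Move 4: O drops in col 3, lands at row 3
Move 5: X drops in col 2, lands at row 4
Move 6: O drops in col 0, lands at row 3
Move 7: X drops in col 1, lands at row 4
Move 8: O drops in col 0, lands at row 2
Move 9: X drops in col 2, lands at row 3
Move 10: O drops in col 3, lands at row 2

Answer: .....
.....
O..O.
O.XO.
XXXXO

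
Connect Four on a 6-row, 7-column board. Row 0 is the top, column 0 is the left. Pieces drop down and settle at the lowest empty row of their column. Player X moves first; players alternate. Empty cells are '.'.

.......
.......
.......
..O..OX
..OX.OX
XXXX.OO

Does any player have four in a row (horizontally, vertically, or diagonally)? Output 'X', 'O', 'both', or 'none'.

X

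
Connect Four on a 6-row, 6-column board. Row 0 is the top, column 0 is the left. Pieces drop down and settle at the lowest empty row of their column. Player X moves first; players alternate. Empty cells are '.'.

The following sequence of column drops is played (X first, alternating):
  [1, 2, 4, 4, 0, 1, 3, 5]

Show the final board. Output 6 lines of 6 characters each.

Move 1: X drops in col 1, lands at row 5
Move 2: O drops in col 2, lands at row 5
Move 3: X drops in col 4, lands at row 5
Move 4: O drops in col 4, lands at row 4
Move 5: X drops in col 0, lands at row 5
Move 6: O drops in col 1, lands at row 4
Move 7: X drops in col 3, lands at row 5
Move 8: O drops in col 5, lands at row 5

Answer: ......
......
......
......
.O..O.
XXOXXO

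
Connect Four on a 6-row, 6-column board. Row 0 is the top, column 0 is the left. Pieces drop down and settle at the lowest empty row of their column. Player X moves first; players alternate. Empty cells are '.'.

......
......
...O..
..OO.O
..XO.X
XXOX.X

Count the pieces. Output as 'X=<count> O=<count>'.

X=6 O=6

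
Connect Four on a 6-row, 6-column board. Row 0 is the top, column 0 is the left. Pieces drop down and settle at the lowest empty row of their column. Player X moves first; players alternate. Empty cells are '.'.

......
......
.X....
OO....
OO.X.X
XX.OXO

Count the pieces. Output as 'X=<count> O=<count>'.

X=6 O=6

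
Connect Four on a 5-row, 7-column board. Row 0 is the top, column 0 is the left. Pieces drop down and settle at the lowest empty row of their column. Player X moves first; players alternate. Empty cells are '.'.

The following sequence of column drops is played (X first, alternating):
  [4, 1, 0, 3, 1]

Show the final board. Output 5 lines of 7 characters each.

Move 1: X drops in col 4, lands at row 4
Move 2: O drops in col 1, lands at row 4
Move 3: X drops in col 0, lands at row 4
Move 4: O drops in col 3, lands at row 4
Move 5: X drops in col 1, lands at row 3

Answer: .......
.......
.......
.X.....
XO.OX..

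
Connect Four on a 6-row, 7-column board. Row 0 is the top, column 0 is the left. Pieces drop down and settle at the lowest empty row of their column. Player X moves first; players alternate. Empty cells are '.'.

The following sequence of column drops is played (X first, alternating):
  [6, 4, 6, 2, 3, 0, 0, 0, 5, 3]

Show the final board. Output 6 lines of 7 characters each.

Answer: .......
.......
.......
O......
X..O..X
O.OXOXX

Derivation:
Move 1: X drops in col 6, lands at row 5
Move 2: O drops in col 4, lands at row 5
Move 3: X drops in col 6, lands at row 4
Move 4: O drops in col 2, lands at row 5
Move 5: X drops in col 3, lands at row 5
Move 6: O drops in col 0, lands at row 5
Move 7: X drops in col 0, lands at row 4
Move 8: O drops in col 0, lands at row 3
Move 9: X drops in col 5, lands at row 5
Move 10: O drops in col 3, lands at row 4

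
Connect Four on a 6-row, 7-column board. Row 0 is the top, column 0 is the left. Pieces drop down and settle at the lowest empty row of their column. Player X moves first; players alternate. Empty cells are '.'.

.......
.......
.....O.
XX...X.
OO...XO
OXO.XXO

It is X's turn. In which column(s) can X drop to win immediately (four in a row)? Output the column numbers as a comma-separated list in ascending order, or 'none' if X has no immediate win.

Answer: none

Derivation:
col 0: drop X → no win
col 1: drop X → no win
col 2: drop X → no win
col 3: drop X → no win
col 4: drop X → no win
col 5: drop X → no win
col 6: drop X → no win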